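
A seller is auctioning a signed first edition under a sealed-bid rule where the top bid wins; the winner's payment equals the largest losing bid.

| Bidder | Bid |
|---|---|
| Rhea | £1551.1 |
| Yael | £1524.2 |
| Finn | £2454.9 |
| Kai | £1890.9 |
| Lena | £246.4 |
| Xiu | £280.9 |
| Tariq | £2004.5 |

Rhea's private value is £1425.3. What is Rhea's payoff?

Highest bid: Finn at £2454.9, so Finn wins.
Second-highest bid: Tariq at £2004.5 — that is the price the winner pays.
Rhea did not win, so Rhea pays nothing and receives nothing: payoff £0.

£0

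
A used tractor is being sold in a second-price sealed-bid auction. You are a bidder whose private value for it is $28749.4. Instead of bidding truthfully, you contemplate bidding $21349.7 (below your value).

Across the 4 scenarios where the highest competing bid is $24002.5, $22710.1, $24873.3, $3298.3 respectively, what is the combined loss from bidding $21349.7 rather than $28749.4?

$14662.3

The deviation costs you only when the competing bid falls strictly between $21349.7 and $28749.4; elsewhere both bids give the same outcome.
$24002.5: truthful payoff $4746.9, deviation payoff $0 → loss $4746.9.
$22710.1: truthful payoff $6039.3, deviation payoff $0 → loss $6039.3.
$24873.3: truthful payoff $3876.1, deviation payoff $0 → loss $3876.1.
$3298.3: outcomes coincide → loss $0.
Total loss = $4746.9 + $6039.3 + $3876.1 = $14662.3.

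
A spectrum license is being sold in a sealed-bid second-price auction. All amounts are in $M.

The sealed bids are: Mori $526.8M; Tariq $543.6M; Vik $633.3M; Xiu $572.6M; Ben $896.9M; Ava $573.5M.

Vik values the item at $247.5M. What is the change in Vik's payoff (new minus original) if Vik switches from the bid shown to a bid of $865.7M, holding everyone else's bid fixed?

The highest bid among the other bidders is $896.9M; Vik's bid doesn't change that.
Original bid $633.3M: Vik is not highest (top rival bid is $896.9M); payoff $0M.
Alternative bid $865.7M: Vik is not highest (top rival bid is $896.9M); payoff $0M.
Change in payoff = $0M − ($0M) = $0M.

$0M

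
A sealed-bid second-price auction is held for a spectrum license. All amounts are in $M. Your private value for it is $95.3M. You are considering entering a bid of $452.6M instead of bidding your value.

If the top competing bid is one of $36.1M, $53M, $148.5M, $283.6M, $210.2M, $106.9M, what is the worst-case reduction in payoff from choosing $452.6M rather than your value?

$36.1M: same outcome either way → loss $0M.
$53M: same outcome either way → loss $0M.
$148.5M: truthful gives $0M, deviation gives −$53.2M → loss $53.2M.
$283.6M: truthful gives $0M, deviation gives −$188.3M → loss $188.3M.
$210.2M: truthful gives $0M, deviation gives −$114.9M → loss $114.9M.
$106.9M: truthful gives $0M, deviation gives −$11.6M → loss $11.6M.
Maximum loss: $188.3M.

$188.3M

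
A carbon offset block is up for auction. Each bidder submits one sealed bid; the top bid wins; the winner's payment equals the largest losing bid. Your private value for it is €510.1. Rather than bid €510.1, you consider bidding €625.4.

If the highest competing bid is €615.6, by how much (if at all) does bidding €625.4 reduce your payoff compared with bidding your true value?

Bidding your value €510.1: you lose (since €510.1 < €615.6). Payoff €0.
Bidding €625.4: you win and pay €615.6. Payoff €510.1 − €615.6 = −€105.5.
The competing bid €615.6 lies between your value and your inflated bid, so overbidding wins an item priced above your value.
Loss from deviating = €0 − (−€105.5) = €105.5.

€105.5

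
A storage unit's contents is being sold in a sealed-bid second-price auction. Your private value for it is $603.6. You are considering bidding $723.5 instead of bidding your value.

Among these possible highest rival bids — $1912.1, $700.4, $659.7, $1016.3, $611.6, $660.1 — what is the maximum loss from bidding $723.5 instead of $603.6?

$96.8

$1912.1: same outcome either way → loss $0.
$700.4: truthful gives $0, deviation gives −$96.8 → loss $96.8.
$659.7: truthful gives $0, deviation gives −$56.1 → loss $56.1.
$1016.3: same outcome either way → loss $0.
$611.6: truthful gives $0, deviation gives −$8 → loss $8.
$660.1: truthful gives $0, deviation gives −$56.5 → loss $56.5.
Maximum loss: $96.8.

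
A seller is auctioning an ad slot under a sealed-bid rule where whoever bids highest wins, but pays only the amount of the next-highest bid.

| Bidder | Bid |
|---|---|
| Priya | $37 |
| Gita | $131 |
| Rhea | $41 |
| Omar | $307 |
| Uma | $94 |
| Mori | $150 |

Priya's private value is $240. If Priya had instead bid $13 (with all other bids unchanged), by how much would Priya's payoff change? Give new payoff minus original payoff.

$0

The highest bid among the other bidders is $307; Priya's bid doesn't change that.
Original bid $37: Priya is not highest (top rival bid is $307); payoff $0.
Alternative bid $13: Priya is not highest (top rival bid is $307); payoff $0.
Change in payoff = $0 − ($0) = $0.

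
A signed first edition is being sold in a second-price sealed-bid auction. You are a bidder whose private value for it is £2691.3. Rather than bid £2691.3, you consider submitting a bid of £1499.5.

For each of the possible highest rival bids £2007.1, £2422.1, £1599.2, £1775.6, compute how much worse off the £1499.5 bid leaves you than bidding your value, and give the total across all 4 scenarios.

The deviation costs you only when the competing bid falls strictly between £1499.5 and £2691.3; elsewhere both bids give the same outcome.
£2007.1: truthful payoff £684.2, deviation payoff £0 → loss £684.2.
£2422.1: truthful payoff £269.2, deviation payoff £0 → loss £269.2.
£1599.2: truthful payoff £1092.1, deviation payoff £0 → loss £1092.1.
£1775.6: truthful payoff £915.7, deviation payoff £0 → loss £915.7.
Total loss = £684.2 + £269.2 + £1092.1 + £915.7 = £2961.2.

£2961.2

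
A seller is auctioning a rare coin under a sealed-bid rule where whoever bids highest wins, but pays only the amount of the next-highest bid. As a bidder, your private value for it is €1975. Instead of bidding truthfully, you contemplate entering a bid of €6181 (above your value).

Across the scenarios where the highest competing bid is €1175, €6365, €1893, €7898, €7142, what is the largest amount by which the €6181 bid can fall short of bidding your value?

€0

€1175: same outcome either way → loss €0.
€6365: same outcome either way → loss €0.
€1893: same outcome either way → loss €0.
€7898: same outcome either way → loss €0.
€7142: same outcome either way → loss €0.
Maximum loss: €0.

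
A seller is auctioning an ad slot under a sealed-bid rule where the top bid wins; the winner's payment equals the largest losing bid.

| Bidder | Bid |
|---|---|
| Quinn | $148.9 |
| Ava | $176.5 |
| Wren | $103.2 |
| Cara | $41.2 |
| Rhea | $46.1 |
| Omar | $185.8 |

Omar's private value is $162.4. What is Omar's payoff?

Highest bid: Omar at $185.8, so Omar wins.
Second-highest bid: Ava at $176.5 — that is the price the winner pays.
Omar's payoff = value − price = $162.4 − $176.5 = −$14.1.

−$14.1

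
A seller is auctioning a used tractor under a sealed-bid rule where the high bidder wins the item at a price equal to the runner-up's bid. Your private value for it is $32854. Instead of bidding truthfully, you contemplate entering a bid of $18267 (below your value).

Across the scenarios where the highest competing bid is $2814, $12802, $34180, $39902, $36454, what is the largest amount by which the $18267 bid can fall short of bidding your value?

$2814: same outcome either way → loss $0.
$12802: same outcome either way → loss $0.
$34180: same outcome either way → loss $0.
$39902: same outcome either way → loss $0.
$36454: same outcome either way → loss $0.
Maximum loss: $0.

$0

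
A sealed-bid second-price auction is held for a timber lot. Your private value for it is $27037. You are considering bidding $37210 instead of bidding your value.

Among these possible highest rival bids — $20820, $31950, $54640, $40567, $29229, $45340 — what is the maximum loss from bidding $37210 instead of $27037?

$20820: same outcome either way → loss $0.
$31950: truthful gives $0, deviation gives −$4913 → loss $4913.
$54640: same outcome either way → loss $0.
$40567: same outcome either way → loss $0.
$29229: truthful gives $0, deviation gives −$2192 → loss $2192.
$45340: same outcome either way → loss $0.
Maximum loss: $4913.

$4913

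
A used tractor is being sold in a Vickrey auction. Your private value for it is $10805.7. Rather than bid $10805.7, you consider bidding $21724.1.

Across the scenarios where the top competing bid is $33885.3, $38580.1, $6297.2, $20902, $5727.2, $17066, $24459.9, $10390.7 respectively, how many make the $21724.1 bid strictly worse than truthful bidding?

The deviation hurts exactly when the highest competing bid lies strictly between $10805.7 and $21724.1 — overbidding then wins at a price above your value.
$33885.3: above both → same outcome either way.
$38580.1: above both → same outcome either way.
$6297.2: below both → same outcome either way.
$20902: inside the interval → strictly worse (loss $10096.3).
$5727.2: below both → same outcome either way.
$17066: inside the interval → strictly worse (loss $6260.3).
$24459.9: above both → same outcome either way.
$10390.7: below both → same outcome either way.
Count: 2.

2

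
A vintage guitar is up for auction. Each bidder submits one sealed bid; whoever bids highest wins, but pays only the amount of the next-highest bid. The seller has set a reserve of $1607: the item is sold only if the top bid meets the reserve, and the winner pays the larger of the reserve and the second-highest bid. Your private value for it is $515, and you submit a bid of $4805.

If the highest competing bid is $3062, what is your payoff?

Your bid $4805 is the highest and exceeds the reserve.
Price = max(second-highest bid, reserve) = max($3062, $1607) = $3062.
Payoff = $515 − $3062 = −$2547.

−$2547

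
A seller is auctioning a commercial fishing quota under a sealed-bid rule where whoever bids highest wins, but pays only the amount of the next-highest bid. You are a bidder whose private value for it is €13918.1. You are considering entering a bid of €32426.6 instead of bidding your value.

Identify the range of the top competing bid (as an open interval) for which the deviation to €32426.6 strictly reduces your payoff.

(€13918.1, €32426.6)

If the competing bid is below €13918.1, both bids win at the same price — no difference.
If it is above €32426.6, both bids lose — no difference.
If it lies strictly between €13918.1 and €32426.6, bidding your value loses (payoff 0) while bidding €32426.6 wins at a price above your value (payoff negative).
So the deviation strictly hurts on the open interval (€13918.1, €32426.6).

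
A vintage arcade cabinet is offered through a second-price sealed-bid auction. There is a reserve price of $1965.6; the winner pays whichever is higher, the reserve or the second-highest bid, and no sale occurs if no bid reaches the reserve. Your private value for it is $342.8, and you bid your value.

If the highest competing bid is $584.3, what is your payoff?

$0

Your bid $342.8 is below the highest competing bid $584.3, so you lose. Payoff $0.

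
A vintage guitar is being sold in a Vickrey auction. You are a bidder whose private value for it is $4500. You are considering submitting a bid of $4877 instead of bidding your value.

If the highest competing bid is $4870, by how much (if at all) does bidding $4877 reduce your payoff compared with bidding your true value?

$370

Bidding your value $4500: you lose (since $4500 < $4870). Payoff $0.
Bidding $4877: you win and pay $4870. Payoff $4500 − $4870 = −$370.
The competing bid $4870 lies between your value and your inflated bid, so overbidding wins an item priced above your value.
Loss from deviating = $0 − (−$370) = $370.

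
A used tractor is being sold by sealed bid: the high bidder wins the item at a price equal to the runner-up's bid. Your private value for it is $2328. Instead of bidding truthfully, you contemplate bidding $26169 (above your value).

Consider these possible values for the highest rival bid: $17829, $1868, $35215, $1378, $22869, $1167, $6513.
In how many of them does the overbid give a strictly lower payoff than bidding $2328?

The deviation hurts exactly when the highest competing bid lies strictly between $2328 and $26169 — overbidding then wins at a price above your value.
$17829: inside the interval → strictly worse (loss $15501).
$1868: below both → same outcome either way.
$35215: above both → same outcome either way.
$1378: below both → same outcome either way.
$22869: inside the interval → strictly worse (loss $20541).
$1167: below both → same outcome either way.
$6513: inside the interval → strictly worse (loss $4185).
Count: 3.

3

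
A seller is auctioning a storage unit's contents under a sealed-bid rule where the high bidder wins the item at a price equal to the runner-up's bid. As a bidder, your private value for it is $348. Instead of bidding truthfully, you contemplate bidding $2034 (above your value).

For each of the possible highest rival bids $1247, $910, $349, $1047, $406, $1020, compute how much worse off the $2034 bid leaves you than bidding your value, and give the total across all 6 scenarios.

The deviation costs you only when the competing bid falls strictly between $348 and $2034; elsewhere both bids give the same outcome.
$1247: truthful payoff $0, deviation payoff −$899 → loss $899.
$910: truthful payoff $0, deviation payoff −$562 → loss $562.
$349: truthful payoff $0, deviation payoff −$1 → loss $1.
$1047: truthful payoff $0, deviation payoff −$699 → loss $699.
$406: truthful payoff $0, deviation payoff −$58 → loss $58.
$1020: truthful payoff $0, deviation payoff −$672 → loss $672.
Total loss = $899 + $562 + $1 + $699 + $58 + $672 = $2891.
Because the price is fixed by the runner-up's bid, deviating from your value can only change a good outcome into a bad one — never the reverse.

$2891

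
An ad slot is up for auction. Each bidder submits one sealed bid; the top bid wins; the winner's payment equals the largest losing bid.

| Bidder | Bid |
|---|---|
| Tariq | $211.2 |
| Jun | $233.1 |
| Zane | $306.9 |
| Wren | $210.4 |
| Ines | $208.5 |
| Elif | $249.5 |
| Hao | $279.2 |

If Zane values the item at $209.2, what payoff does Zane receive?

−$70

Highest bid: Zane at $306.9, so Zane wins.
Second-highest bid: Hao at $279.2 — that is the price the winner pays.
Zane's payoff = value − price = $209.2 − $279.2 = −$70.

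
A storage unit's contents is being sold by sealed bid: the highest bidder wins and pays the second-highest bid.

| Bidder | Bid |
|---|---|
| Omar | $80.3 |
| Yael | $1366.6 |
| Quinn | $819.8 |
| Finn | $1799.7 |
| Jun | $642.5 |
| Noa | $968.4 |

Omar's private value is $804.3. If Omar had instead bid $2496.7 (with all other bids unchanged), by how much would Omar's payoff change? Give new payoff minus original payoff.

−$995.4

The highest bid among the other bidders is $1799.7; Omar's bid doesn't change that.
Original bid $80.3: Omar is not highest (top rival bid is $1799.7); payoff $0.
Alternative bid $2496.7: Omar is highest, pays the top rival bid $1799.7; payoff $804.3 − $1799.7 = −$995.4.
Change in payoff = −$995.4 − ($0) = −$995.4.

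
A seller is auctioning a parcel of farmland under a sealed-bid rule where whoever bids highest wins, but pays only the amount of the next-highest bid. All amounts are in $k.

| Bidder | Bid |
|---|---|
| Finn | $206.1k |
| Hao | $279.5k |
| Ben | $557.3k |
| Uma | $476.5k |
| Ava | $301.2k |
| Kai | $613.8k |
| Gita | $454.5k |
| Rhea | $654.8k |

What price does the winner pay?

Highest bid: Rhea at $654.8k, so Rhea wins.
Second-highest bid: Kai at $613.8k — that is the price the winner pays.

$613.8k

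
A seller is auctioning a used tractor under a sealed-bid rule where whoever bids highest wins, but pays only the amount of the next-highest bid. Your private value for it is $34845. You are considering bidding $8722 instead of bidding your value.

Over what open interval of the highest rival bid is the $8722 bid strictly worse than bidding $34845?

If the competing bid is below $8722, both bids win at the same price — no difference.
If it is above $34845, both bids lose — no difference.
If it lies strictly between $8722 and $34845, bidding your value wins at a price below your value (positive payoff) while bidding $8722 loses (payoff 0).
So the deviation strictly hurts on the open interval ($8722, $34845).

($8722, $34845)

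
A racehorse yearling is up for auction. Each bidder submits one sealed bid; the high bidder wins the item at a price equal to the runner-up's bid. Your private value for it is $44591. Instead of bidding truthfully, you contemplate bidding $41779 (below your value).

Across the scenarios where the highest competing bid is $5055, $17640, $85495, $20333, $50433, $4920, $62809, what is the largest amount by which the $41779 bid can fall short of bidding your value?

$5055: same outcome either way → loss $0.
$17640: same outcome either way → loss $0.
$85495: same outcome either way → loss $0.
$20333: same outcome either way → loss $0.
$50433: same outcome either way → loss $0.
$4920: same outcome either way → loss $0.
$62809: same outcome either way → loss $0.
Maximum loss: $0.

$0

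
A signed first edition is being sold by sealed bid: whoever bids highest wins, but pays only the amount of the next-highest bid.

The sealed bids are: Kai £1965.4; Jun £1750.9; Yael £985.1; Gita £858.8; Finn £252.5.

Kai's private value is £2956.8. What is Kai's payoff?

£1205.9

Highest bid: Kai at £1965.4, so Kai wins.
Second-highest bid: Jun at £1750.9 — that is the price the winner pays.
Kai's payoff = value − price = £2956.8 − £1750.9 = £1205.9.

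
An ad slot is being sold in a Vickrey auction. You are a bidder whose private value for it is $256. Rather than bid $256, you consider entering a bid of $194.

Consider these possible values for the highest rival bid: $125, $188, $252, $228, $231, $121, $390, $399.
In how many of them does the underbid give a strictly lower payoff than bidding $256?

The deviation hurts exactly when the highest competing bid lies strictly between $194 and $256 — underbidding then forfeits a profitable win.
$125: below both → same outcome either way.
$188: below both → same outcome either way.
$252: inside the interval → strictly worse (loss $4).
$228: inside the interval → strictly worse (loss $28).
$231: inside the interval → strictly worse (loss $25).
$121: below both → same outcome either way.
$390: above both → same outcome either way.
$399: above both → same outcome either way.
Count: 3.

3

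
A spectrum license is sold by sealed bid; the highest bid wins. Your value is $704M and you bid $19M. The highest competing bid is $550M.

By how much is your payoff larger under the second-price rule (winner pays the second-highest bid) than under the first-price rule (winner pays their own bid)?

$0M

Your bid $19M is below $550M, so you lose under either rule.
Payoff is $0M in both cases; difference = $0M.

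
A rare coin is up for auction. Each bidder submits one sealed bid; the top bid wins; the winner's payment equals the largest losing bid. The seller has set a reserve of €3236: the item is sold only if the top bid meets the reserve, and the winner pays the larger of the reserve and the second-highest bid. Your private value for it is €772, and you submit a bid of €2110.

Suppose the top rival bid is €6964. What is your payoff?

€0

Your bid €2110 is below the highest competing bid €6964, so you lose. Payoff €0.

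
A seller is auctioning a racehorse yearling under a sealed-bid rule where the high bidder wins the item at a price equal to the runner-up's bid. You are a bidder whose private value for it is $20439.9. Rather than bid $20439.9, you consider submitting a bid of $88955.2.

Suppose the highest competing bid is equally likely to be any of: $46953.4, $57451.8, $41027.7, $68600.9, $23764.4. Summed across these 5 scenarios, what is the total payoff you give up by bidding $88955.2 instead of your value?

The deviation costs you only when the competing bid falls strictly between $20439.9 and $88955.2; elsewhere both bids give the same outcome.
$46953.4: truthful payoff $0, deviation payoff −$26513.5 → loss $26513.5.
$57451.8: truthful payoff $0, deviation payoff −$37011.9 → loss $37011.9.
$41027.7: truthful payoff $0, deviation payoff −$20587.8 → loss $20587.8.
$68600.9: truthful payoff $0, deviation payoff −$48161 → loss $48161.
$23764.4: truthful payoff $0, deviation payoff −$3324.5 → loss $3324.5.
Total loss = $26513.5 + $37011.9 + $20587.8 + $48161 + $3324.5 = $135598.7.

$135598.7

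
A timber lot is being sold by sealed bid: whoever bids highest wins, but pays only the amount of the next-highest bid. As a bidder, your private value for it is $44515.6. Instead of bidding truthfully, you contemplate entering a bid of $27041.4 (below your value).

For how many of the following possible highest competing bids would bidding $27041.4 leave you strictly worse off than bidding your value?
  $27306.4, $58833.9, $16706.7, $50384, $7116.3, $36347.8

2

The deviation hurts exactly when the highest competing bid lies strictly between $27041.4 and $44515.6 — underbidding then forfeits a profitable win.
$27306.4: inside the interval → strictly worse (loss $17209.2).
$58833.9: above both → same outcome either way.
$16706.7: below both → same outcome either way.
$50384: above both → same outcome either way.
$7116.3: below both → same outcome either way.
$36347.8: inside the interval → strictly worse (loss $8167.8).
Count: 2.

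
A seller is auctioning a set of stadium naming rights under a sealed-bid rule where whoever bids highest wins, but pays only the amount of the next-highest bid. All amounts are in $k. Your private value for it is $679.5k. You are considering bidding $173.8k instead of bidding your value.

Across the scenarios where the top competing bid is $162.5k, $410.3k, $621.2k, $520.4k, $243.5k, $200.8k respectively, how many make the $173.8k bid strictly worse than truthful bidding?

The deviation hurts exactly when the highest competing bid lies strictly between $173.8k and $679.5k — underbidding then forfeits a profitable win.
$162.5k: below both → same outcome either way.
$410.3k: inside the interval → strictly worse (loss $269.2k).
$621.2k: inside the interval → strictly worse (loss $58.3k).
$520.4k: inside the interval → strictly worse (loss $159.1k).
$243.5k: inside the interval → strictly worse (loss $436k).
$200.8k: inside the interval → strictly worse (loss $478.7k).
Count: 5.

5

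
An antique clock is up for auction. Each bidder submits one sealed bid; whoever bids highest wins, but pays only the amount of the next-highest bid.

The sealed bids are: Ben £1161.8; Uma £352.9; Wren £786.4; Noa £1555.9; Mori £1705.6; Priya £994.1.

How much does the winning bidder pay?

Highest bid: Mori at £1705.6, so Mori wins.
Second-highest bid: Noa at £1555.9 — that is the price the winner pays.

£1555.9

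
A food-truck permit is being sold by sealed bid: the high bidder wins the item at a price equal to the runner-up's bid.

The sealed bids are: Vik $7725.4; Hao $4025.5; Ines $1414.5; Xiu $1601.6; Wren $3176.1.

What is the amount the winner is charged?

$4025.5

Highest bid: Vik at $7725.4, so Vik wins.
Second-highest bid: Hao at $4025.5 — that is the price the winner pays.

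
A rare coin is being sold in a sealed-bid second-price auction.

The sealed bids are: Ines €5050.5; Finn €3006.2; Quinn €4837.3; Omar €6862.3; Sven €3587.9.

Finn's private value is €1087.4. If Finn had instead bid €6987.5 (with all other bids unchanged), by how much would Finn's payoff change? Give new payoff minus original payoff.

−€5774.9

The highest bid among the other bidders is €6862.3; Finn's bid doesn't change that.
Original bid €3006.2: Finn is not highest (top rival bid is €6862.3); payoff €0.
Alternative bid €6987.5: Finn is highest, pays the top rival bid €6862.3; payoff €1087.4 − €6862.3 = −€5774.9.
Change in payoff = −€5774.9 − (€0) = −€5774.9.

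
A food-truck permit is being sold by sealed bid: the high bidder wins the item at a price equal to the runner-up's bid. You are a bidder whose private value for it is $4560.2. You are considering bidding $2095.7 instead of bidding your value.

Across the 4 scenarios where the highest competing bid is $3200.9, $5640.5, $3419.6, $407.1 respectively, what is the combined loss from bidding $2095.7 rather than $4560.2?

$2499.9

The deviation costs you only when the competing bid falls strictly between $2095.7 and $4560.2; elsewhere both bids give the same outcome.
$3200.9: truthful payoff $1359.3, deviation payoff $0 → loss $1359.3.
$5640.5: outcomes coincide → loss $0.
$3419.6: truthful payoff $1140.6, deviation payoff $0 → loss $1140.6.
$407.1: outcomes coincide → loss $0.
Total loss = $1359.3 + $1140.6 = $2499.9.
Because the price is fixed by the runner-up's bid, deviating from your value can only change a good outcome into a bad one — never the reverse.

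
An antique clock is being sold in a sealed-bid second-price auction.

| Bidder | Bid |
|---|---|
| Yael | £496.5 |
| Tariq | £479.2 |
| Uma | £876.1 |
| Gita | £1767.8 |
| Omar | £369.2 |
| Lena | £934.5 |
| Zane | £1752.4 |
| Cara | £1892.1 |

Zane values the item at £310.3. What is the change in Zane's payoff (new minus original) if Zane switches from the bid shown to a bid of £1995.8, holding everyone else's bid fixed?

The highest bid among the other bidders is £1892.1; Zane's bid doesn't change that.
Original bid £1752.4: Zane is not highest (top rival bid is £1892.1); payoff £0.
Alternative bid £1995.8: Zane is highest, pays the top rival bid £1892.1; payoff £310.3 − £1892.1 = −£1581.8.
Change in payoff = −£1581.8 − (£0) = −£1581.8.

−£1581.8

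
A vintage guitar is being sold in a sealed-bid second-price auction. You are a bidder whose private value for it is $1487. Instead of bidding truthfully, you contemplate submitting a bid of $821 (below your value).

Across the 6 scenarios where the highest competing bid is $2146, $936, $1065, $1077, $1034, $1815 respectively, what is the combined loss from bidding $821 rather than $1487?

$1836

The deviation costs you only when the competing bid falls strictly between $821 and $1487; elsewhere both bids give the same outcome.
$2146: outcomes coincide → loss $0.
$936: truthful payoff $551, deviation payoff $0 → loss $551.
$1065: truthful payoff $422, deviation payoff $0 → loss $422.
$1077: truthful payoff $410, deviation payoff $0 → loss $410.
$1034: truthful payoff $453, deviation payoff $0 → loss $453.
$1815: outcomes coincide → loss $0.
Total loss = $551 + $422 + $410 + $453 = $1836.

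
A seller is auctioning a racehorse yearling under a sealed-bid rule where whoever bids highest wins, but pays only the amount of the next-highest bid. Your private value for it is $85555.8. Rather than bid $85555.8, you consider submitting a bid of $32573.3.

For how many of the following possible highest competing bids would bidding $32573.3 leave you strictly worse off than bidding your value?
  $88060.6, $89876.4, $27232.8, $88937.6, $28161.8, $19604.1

The deviation hurts exactly when the highest competing bid lies strictly between $32573.3 and $85555.8 — underbidding then forfeits a profitable win.
$88060.6: above both → same outcome either way.
$89876.4: above both → same outcome either way.
$27232.8: below both → same outcome either way.
$88937.6: above both → same outcome either way.
$28161.8: below both → same outcome either way.
$19604.1: below both → same outcome either way.
Count: 0.

0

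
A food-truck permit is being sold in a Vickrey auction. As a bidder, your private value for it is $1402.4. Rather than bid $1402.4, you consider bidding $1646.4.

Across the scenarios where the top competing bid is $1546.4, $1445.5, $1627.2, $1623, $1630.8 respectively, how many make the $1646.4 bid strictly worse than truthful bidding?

5

The deviation hurts exactly when the highest competing bid lies strictly between $1402.4 and $1646.4 — overbidding then wins at a price above your value.
$1546.4: inside the interval → strictly worse (loss $144).
$1445.5: inside the interval → strictly worse (loss $43.1).
$1627.2: inside the interval → strictly worse (loss $224.8).
$1623: inside the interval → strictly worse (loss $220.6).
$1630.8: inside the interval → strictly worse (loss $228.4).
Count: 5.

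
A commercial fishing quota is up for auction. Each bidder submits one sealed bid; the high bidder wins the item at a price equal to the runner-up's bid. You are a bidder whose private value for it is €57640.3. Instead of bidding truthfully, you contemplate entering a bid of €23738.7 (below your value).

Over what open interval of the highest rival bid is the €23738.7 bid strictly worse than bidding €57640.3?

If the competing bid is below €23738.7, both bids win at the same price — no difference.
If it is above €57640.3, both bids lose — no difference.
If it lies strictly between €23738.7 and €57640.3, bidding your value wins at a price below your value (positive payoff) while bidding €23738.7 loses (payoff 0).
So the deviation strictly hurts on the open interval (€23738.7, €57640.3).

(€23738.7, €57640.3)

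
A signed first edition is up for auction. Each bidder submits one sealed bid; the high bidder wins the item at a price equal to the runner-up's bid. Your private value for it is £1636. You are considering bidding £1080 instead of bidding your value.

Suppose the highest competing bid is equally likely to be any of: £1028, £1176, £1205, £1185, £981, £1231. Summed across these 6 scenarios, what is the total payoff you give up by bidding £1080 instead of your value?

The deviation costs you only when the competing bid falls strictly between £1080 and £1636; elsewhere both bids give the same outcome.
£1028: outcomes coincide → loss £0.
£1176: truthful payoff £460, deviation payoff £0 → loss £460.
£1205: truthful payoff £431, deviation payoff £0 → loss £431.
£1185: truthful payoff £451, deviation payoff £0 → loss £451.
£981: outcomes coincide → loss £0.
£1231: truthful payoff £405, deviation payoff £0 → loss £405.
Total loss = £460 + £431 + £451 + £405 = £1747.
Truthful bidding weakly dominates here: raising your bid can only win items priced above your value, and lowering it can only forfeit items priced below.

£1747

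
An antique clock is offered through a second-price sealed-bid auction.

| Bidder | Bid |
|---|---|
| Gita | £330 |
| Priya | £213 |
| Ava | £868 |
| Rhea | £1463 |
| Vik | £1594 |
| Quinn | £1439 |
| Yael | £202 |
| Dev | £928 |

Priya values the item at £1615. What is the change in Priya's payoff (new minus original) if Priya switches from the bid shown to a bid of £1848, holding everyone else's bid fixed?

The highest bid among the other bidders is £1594; Priya's bid doesn't change that.
Original bid £213: Priya is not highest (top rival bid is £1594); payoff £0.
Alternative bid £1848: Priya is highest, pays the top rival bid £1594; payoff £1615 − £1594 = £21.
Change in payoff = £21 − (£0) = £21.

£21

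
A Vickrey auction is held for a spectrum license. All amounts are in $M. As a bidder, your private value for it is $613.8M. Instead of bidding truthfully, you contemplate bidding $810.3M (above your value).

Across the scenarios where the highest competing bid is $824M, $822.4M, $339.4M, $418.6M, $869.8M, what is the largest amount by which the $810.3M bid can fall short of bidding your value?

$0M

$824M: same outcome either way → loss $0M.
$822.4M: same outcome either way → loss $0M.
$339.4M: same outcome either way → loss $0M.
$418.6M: same outcome either way → loss $0M.
$869.8M: same outcome either way → loss $0M.
Maximum loss: $0M.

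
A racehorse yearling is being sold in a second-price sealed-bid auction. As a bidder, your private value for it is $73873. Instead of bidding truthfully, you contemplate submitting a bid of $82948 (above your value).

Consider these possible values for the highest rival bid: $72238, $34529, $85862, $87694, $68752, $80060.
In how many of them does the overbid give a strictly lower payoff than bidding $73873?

1

The deviation hurts exactly when the highest competing bid lies strictly between $73873 and $82948 — overbidding then wins at a price above your value.
$72238: below both → same outcome either way.
$34529: below both → same outcome either way.
$85862: above both → same outcome either way.
$87694: above both → same outcome either way.
$68752: below both → same outcome either way.
$80060: inside the interval → strictly worse (loss $6187).
Count: 1.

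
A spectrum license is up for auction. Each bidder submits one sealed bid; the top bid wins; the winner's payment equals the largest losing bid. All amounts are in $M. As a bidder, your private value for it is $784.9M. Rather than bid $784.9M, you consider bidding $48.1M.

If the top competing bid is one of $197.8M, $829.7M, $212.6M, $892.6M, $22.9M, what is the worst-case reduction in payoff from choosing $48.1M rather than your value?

$587.1M

$197.8M: truthful gives $587.1M, deviation gives $0M → loss $587.1M.
$829.7M: same outcome either way → loss $0M.
$212.6M: truthful gives $572.3M, deviation gives $0M → loss $572.3M.
$892.6M: same outcome either way → loss $0M.
$22.9M: same outcome either way → loss $0M.
Maximum loss: $587.1M.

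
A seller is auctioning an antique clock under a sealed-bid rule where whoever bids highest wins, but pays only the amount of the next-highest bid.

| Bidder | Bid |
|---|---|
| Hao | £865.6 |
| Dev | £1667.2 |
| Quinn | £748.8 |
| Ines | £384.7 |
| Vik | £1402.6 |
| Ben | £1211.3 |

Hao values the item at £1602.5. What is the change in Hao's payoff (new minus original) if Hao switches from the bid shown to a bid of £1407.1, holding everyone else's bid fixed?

£0

The highest bid among the other bidders is £1667.2; Hao's bid doesn't change that.
Original bid £865.6: Hao is not highest (top rival bid is £1667.2); payoff £0.
Alternative bid £1407.1: Hao is not highest (top rival bid is £1667.2); payoff £0.
Change in payoff = £0 − (£0) = £0.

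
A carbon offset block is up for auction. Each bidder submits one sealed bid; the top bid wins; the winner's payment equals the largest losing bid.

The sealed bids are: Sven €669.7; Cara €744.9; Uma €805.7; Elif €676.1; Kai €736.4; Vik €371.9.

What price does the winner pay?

Highest bid: Uma at €805.7, so Uma wins.
Second-highest bid: Cara at €744.9 — that is the price the winner pays.

€744.9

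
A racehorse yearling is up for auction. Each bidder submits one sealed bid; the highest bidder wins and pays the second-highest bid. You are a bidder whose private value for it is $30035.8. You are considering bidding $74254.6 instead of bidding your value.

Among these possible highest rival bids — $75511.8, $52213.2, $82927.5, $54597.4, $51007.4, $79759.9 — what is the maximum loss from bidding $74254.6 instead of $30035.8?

$24561.6

$75511.8: same outcome either way → loss $0.
$52213.2: truthful gives $0, deviation gives −$22177.4 → loss $22177.4.
$82927.5: same outcome either way → loss $0.
$54597.4: truthful gives $0, deviation gives −$24561.6 → loss $24561.6.
$51007.4: truthful gives $0, deviation gives −$20971.6 → loss $20971.6.
$79759.9: same outcome either way → loss $0.
Maximum loss: $24561.6.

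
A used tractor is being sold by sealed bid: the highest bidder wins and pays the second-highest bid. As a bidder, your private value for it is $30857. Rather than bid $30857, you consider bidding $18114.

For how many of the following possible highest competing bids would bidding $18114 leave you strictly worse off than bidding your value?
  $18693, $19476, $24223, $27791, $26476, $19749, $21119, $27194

The deviation hurts exactly when the highest competing bid lies strictly between $18114 and $30857 — underbidding then forfeits a profitable win.
$18693: inside the interval → strictly worse (loss $12164).
$19476: inside the interval → strictly worse (loss $11381).
$24223: inside the interval → strictly worse (loss $6634).
$27791: inside the interval → strictly worse (loss $3066).
$26476: inside the interval → strictly worse (loss $4381).
$19749: inside the interval → strictly worse (loss $11108).
$21119: inside the interval → strictly worse (loss $9738).
$27194: inside the interval → strictly worse (loss $3663).
Count: 8.

8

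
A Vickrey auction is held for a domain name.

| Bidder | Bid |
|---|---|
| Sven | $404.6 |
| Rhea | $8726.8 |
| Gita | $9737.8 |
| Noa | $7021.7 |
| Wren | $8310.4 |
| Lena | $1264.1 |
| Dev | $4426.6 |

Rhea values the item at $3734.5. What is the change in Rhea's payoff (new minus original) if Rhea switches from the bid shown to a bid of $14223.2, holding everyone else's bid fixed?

The highest bid among the other bidders is $9737.8; Rhea's bid doesn't change that.
Original bid $8726.8: Rhea is not highest (top rival bid is $9737.8); payoff $0.
Alternative bid $14223.2: Rhea is highest, pays the top rival bid $9737.8; payoff $3734.5 − $9737.8 = −$6003.3.
Change in payoff = −$6003.3 − ($0) = −$6003.3.

−$6003.3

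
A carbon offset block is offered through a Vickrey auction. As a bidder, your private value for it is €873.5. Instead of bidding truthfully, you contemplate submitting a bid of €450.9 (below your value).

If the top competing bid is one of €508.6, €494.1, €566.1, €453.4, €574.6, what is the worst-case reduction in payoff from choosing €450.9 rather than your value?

€508.6: truthful gives €364.9, deviation gives €0 → loss €364.9.
€494.1: truthful gives €379.4, deviation gives €0 → loss €379.4.
€566.1: truthful gives €307.4, deviation gives €0 → loss €307.4.
€453.4: truthful gives €420.1, deviation gives €0 → loss €420.1.
€574.6: truthful gives €298.9, deviation gives €0 → loss €298.9.
Maximum loss: €420.1.

€420.1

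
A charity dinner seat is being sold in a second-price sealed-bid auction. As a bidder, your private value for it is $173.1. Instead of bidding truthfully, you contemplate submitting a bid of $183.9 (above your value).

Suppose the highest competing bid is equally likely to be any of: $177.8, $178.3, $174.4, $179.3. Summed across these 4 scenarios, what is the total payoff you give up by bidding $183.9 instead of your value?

The deviation costs you only when the competing bid falls strictly between $173.1 and $183.9; elsewhere both bids give the same outcome.
$177.8: truthful payoff $0, deviation payoff −$4.7 → loss $4.7.
$178.3: truthful payoff $0, deviation payoff −$5.2 → loss $5.2.
$174.4: truthful payoff $0, deviation payoff −$1.3 → loss $1.3.
$179.3: truthful payoff $0, deviation payoff −$6.2 → loss $6.2.
Total loss = $4.7 + $5.2 + $1.3 + $6.2 = $17.4.

$17.4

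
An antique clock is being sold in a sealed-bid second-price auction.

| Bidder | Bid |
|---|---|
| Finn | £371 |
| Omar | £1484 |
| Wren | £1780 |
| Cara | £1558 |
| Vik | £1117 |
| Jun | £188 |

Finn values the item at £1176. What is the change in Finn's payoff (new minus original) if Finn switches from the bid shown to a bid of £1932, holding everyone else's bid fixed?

The highest bid among the other bidders is £1780; Finn's bid doesn't change that.
Original bid £371: Finn is not highest (top rival bid is £1780); payoff £0.
Alternative bid £1932: Finn is highest, pays the top rival bid £1780; payoff £1176 − £1780 = −£604.
Change in payoff = −£604 − (£0) = −£604.

−£604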